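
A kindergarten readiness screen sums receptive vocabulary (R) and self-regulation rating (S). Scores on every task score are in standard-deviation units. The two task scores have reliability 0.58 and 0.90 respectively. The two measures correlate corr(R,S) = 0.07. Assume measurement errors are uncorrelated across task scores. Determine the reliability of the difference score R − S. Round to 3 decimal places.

0.720

Var(R−S) = 1 + 1 − 2·0.07 = 2 − 0.14 = 1.86.
Because errors are independent across components, Cov(Tᵢ,Tⱼ) = Cov(Xᵢ,Xⱼ); the off-diagonal part of the true-score variance is the same as above.
True-score variance = [0.58 + 0.90] − 0.14 = 1.48 − 0.14 = 1.34.
Reliability = 1.34 / 1.86 = 0.720.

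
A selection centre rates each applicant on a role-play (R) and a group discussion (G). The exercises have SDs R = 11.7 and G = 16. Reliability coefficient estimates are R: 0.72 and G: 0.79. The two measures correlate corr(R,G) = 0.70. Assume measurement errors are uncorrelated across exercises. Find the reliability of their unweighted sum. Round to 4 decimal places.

0.8594

Var(R+G) = 11.7² + 16² + 2·[11.7·16·0.70] = 392.89 + 262.08 = 654.97.
Because errors are independent across components, Cov(Tᵢ,Tⱼ) = Cov(Xᵢ,Xⱼ); the off-diagonal part of the true-score variance is the same as above.
True-score variance = [11.7²·0.72 + 16²·0.79] + 262.08 = 300.801 + 262.08 = 562.881.
Reliability = 562.881 / 654.97 = 0.8594.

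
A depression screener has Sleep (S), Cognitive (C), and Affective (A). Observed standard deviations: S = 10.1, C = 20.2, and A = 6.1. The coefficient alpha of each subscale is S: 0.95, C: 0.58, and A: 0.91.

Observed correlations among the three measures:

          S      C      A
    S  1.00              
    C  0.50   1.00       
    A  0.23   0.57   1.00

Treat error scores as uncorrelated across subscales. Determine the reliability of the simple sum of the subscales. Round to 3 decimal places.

Var(S+C+A) = 10.1² + 20.2² + 6.1² + 2·[10.1·20.2·0.50 + 10.1·6.1·0.23 + 20.2·6.1·0.57] = 547.26 + 372.831 = 920.091.
Because errors are independent across components, Cov(Tᵢ,Tⱼ) = Cov(Xᵢ,Xⱼ); the off-diagonal part of the true-score variance is the same as above.
True-score variance = [10.1²·0.95 + 20.2²·0.58 + 6.1²·0.91] + 372.831 = 367.434 + 372.831 = 740.265.
Reliability = 740.265 / 920.091 = 0.805.

0.805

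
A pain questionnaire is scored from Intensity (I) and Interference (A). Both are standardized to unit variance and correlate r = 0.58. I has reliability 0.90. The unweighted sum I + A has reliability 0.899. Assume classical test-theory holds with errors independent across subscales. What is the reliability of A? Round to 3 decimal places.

Var(I+A) = 2 + 2·0.58 = 3.160.
True-score variance = ρ_I + ρ_A + 2·0.58, so 0.899 = (0.90 + ρ_A + 1.16) / 3.160.
ρ_A = 0.899·3.160 − 0.90 − 1.16 = 0.781.

0.781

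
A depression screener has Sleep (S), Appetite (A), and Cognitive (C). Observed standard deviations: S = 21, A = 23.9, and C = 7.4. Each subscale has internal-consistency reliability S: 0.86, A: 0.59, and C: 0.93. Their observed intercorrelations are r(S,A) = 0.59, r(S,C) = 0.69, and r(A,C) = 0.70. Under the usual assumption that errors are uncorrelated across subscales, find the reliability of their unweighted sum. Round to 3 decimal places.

0.859

Var(S+A+C) = 21² + 23.9² + 7.4² + 2·[21·23.9·0.59 + 21·7.4·0.69 + 23.9·7.4·0.70] = 1066.97 + 1054.3 = 2121.27.
Because errors are independent across components, Cov(Tᵢ,Tⱼ) = Cov(Xᵢ,Xⱼ); the off-diagonal part of the true-score variance is the same as above.
True-score variance = [21²·0.86 + 23.9²·0.59 + 7.4²·0.93] + 1054.3 = 767.201 + 1054.3 = 1821.5.
Reliability = 1821.5 / 2121.27 = 0.859.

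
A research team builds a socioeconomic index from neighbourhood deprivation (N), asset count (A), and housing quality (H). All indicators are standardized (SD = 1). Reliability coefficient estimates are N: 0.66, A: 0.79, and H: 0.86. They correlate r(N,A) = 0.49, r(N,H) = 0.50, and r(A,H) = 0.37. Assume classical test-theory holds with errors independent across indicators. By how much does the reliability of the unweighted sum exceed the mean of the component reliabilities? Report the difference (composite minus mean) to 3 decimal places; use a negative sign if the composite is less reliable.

0.109

Var(sum) = 3 + 2.72 = 5.72; true-score variance = 2.31 + 2.72 = 5.03; composite reliability = 0.8794.
Mean component reliability = 0.7700.
Difference = 0.8794 − 0.7700 = 0.109.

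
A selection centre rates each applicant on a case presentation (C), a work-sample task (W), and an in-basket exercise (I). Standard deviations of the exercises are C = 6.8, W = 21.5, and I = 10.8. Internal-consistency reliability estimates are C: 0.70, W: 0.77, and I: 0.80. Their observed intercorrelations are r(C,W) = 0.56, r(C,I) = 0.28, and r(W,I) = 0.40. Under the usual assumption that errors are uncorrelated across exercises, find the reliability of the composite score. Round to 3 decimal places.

0.859

Var(C+W+I) = 6.8² + 21.5² + 10.8² + 2·[6.8·21.5·0.56 + 6.8·10.8·0.28 + 21.5·10.8·0.40] = 625.13 + 390.63 = 1015.76.
Because errors are independent across components, Cov(Tᵢ,Tⱼ) = Cov(Xᵢ,Xⱼ); the off-diagonal part of the true-score variance is the same as above.
True-score variance = [6.8²·0.70 + 21.5²·0.77 + 10.8²·0.80] + 390.63 = 481.613 + 390.63 = 872.243.
Reliability = 872.243 / 1015.76 = 0.859.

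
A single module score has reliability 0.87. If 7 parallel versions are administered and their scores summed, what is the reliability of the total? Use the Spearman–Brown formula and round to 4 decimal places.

0.9791

ρ_k = kρ / (1 + (k−1)ρ) = 7·0.87 / (1 + 6·0.87) = 6.090 / 6.220 = 0.9791.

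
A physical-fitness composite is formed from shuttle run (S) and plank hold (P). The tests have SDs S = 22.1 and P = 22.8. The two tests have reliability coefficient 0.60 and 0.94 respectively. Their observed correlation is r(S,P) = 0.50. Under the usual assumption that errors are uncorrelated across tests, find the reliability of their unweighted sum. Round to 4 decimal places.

0.8502

Var(S+P) = 22.1² + 22.8² + 2·[22.1·22.8·0.50] = 1008.25 + 503.88 = 1512.13.
Under uncorrelated errors the observed covariances equal the true-score covariances, so only the own-variance terms attenuate.
True-score variance = [22.1²·0.60 + 22.8²·0.94] + 503.88 = 781.696 + 503.88 = 1285.58.
Reliability = 1285.58 / 1512.13 = 0.8502.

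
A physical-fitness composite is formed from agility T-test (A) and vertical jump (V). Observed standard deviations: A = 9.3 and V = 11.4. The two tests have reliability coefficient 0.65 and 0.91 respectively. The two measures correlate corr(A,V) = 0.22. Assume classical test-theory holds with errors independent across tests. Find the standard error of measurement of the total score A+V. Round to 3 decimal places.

6.478

Var(total) = 216.45 + 46.6488 = 263.099.
True-score variance = 174.482 + 46.6488 = 221.131, so reliability = 0.8405.
Error variance = 263.099 − 221.131 = 41.9679; SEM = √41.9679 = 6.478.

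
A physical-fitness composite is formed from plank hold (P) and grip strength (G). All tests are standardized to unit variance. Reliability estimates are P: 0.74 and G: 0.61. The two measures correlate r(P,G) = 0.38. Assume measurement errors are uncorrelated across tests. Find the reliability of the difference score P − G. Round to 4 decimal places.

Var(P−G) = 1 + 1 − 2·0.38 = 2 − 0.76 = 1.24.
With uncorrelated errors the cross-covariances are all true-score covariance, so they carry over unchanged; only the diagonal terms shrink to ρᵢσᵢ².
True-score variance = [0.74 + 0.61] − 0.76 = 1.35 − 0.76 = 0.59.
Reliability = 0.59 / 1.24 = 0.4758.

0.4758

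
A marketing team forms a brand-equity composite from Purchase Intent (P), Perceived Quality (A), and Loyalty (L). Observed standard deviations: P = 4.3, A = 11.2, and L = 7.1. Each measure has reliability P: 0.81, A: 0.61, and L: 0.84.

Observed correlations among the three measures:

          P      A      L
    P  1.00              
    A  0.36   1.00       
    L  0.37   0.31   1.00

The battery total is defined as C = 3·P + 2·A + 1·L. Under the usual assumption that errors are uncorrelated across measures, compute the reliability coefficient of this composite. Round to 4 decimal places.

0.7847

Var(C) = 3²·4.3² + 2²·11.2² + 7.1² + 2·[6·4.3·11.2·0.36 + 3·4.3·7.1·0.37 + 2·11.2·7.1·0.31] = 718.58 + 374.433 = 1093.01.
Under uncorrelated errors the observed covariances equal the true-score covariances, so only the own-variance terms attenuate.
True-score variance = [3²·4.3²·0.81 + 2²·11.2²·0.61 + 7.1²·0.84] + 374.433 = 483.21 + 374.433 = 857.643.
Reliability = 857.643 / 1093.01 = 0.7847.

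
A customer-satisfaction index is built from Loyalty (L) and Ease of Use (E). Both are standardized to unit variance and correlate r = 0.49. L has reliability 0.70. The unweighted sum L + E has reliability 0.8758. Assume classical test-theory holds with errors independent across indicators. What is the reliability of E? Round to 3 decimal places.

0.930

Var(L+E) = 2 + 2·0.49 = 2.980.
True-score variance = ρ_L + ρ_E + 2·0.49, so 0.8758 = (0.70 + ρ_E + 0.98) / 2.980.
ρ_E = 0.8758·2.980 − 0.70 − 0.98 = 0.930.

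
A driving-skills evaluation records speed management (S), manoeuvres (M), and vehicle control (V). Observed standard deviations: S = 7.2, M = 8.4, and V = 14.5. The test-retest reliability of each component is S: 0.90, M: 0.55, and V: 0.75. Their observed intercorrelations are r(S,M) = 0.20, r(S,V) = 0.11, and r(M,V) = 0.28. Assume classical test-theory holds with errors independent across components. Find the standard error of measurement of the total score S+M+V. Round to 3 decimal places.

Var(total) = 332.65 + 115.368 = 448.018.
True-score variance = 243.151 + 115.368 = 358.519, so reliability = 0.8002.
Error variance = 448.018 − 358.519 = 89.4985; SEM = √89.4985 = 9.460.

9.460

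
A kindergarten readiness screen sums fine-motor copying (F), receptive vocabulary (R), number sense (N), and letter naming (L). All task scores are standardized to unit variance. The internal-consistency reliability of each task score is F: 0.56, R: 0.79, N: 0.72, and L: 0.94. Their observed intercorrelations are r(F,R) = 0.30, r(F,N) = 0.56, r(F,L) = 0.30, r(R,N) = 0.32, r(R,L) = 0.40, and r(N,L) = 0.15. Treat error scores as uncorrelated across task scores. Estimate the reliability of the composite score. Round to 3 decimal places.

Var(F+R+N+L) = 4 + 2·[0.30 + 0.56 + 0.30 + 0.32 + 0.40 + 0.15] = 4 + 4.06 = 8.06.
Because errors are independent across components, Cov(Tᵢ,Tⱼ) = Cov(Xᵢ,Xⱼ); the off-diagonal part of the true-score variance is the same as above.
True-score variance = [0.56 + 0.79 + 0.72 + 0.94] + 4.06 = 3.01 + 4.06 = 7.07.
Reliability = 7.07 / 8.06 = 0.877.

0.877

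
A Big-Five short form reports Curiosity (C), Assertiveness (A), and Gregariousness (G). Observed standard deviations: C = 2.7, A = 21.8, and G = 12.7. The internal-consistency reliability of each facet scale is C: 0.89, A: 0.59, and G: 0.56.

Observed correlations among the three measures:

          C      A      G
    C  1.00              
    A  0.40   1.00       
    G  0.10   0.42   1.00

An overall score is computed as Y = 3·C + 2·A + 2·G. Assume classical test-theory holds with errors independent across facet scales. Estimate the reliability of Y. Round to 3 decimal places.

0.723

Var(Y) = 3²·2.7² + 2²·21.8² + 2²·12.7² + 2·[6·2.7·21.8·0.40 + 6·2.7·12.7·0.10 + 4·21.8·12.7·0.42] = 2611.73 + 1253.93 = 3865.66.
With uncorrelated errors the cross-covariances are all true-score covariance, so they carry over unchanged; only the diagonal terms shrink to ρᵢσᵢ².
True-score variance = [3²·2.7²·0.89 + 2²·21.8²·0.59 + 2²·12.7²·0.56] + 1253.93 = 1541.25 + 1253.93 = 2795.17.
Reliability = 2795.17 / 3865.66 = 0.723.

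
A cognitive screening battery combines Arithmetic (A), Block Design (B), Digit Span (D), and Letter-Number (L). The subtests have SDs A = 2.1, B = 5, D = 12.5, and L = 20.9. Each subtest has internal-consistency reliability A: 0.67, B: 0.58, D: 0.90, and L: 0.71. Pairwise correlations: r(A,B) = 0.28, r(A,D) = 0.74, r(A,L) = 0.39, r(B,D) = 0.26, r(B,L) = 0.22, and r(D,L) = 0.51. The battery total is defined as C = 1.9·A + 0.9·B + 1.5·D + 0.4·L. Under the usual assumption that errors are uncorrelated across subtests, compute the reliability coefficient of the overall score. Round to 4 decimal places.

Var(C) = 1.9²·2.1² + 0.9²·5² + 1.5²·12.5² + 0.4²·20.9² + 2·[1.71·2.1·5·0.28 + 2.85·2.1·12.5·0.74 + 0.76·2.1·20.9·0.39 + 1.35·5·12.5·0.26 + 0.36·5·20.9·0.22 + 0.6·12.5·20.9·0.51] = 457.622 + 367.108 = 824.73.
Because errors are independent across components, Cov(Tᵢ,Tⱼ) = Cov(Xᵢ,Xⱼ); the off-diagonal part of the true-score variance is the same as above.
True-score variance = [1.9²·2.1²·0.67 + 0.9²·5²·0.58 + 1.5²·12.5²·0.90 + 0.4²·20.9²·0.71] + 367.108 = 388.439 + 367.108 = 755.547.
Reliability = 755.547 / 824.73 = 0.9161.

0.9161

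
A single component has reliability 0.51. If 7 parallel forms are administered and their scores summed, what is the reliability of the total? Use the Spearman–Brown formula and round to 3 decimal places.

0.879

ρ_k = kρ / (1 + (k−1)ρ) = 7·0.51 / (1 + 6·0.51) = 3.570 / 4.060 = 0.879.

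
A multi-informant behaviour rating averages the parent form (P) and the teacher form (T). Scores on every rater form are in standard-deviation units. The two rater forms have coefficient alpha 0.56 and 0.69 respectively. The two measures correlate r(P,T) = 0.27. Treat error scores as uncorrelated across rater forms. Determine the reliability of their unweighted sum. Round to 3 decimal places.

0.705

Var(P+T) = 2 + 2·[0.27] = 2 + 0.54 = 2.54.
Because errors are independent across components, Cov(Tᵢ,Tⱼ) = Cov(Xᵢ,Xⱼ); the off-diagonal part of the true-score variance is the same as above.
True-score variance = [0.56 + 0.69] + 0.54 = 1.25 + 0.54 = 1.79.
Reliability = 1.79 / 2.54 = 0.705.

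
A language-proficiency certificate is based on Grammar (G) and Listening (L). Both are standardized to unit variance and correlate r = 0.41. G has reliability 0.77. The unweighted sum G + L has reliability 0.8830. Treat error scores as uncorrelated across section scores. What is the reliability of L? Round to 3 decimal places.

Var(G+L) = 2 + 2·0.41 = 2.820.
True-score variance = ρ_G + ρ_L + 2·0.41, so 0.8830 = (0.77 + ρ_L + 0.82) / 2.820.
ρ_L = 0.8830·2.820 − 0.77 − 0.82 = 0.900.

0.900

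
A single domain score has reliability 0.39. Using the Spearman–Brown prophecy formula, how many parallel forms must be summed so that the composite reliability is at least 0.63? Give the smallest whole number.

k ≥ ρ*(1−ρ₁)/(ρ₁(1−ρ*)) = 0.63·0.61 / (0.39·0.37) = 2.663.
Smallest integer k = 3.

3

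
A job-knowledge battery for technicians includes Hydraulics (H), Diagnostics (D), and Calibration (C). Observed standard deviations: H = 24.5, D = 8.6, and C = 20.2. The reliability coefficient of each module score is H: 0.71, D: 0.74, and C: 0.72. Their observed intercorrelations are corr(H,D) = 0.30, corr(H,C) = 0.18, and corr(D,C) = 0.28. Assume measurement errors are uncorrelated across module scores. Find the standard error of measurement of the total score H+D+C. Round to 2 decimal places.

17.54

Var(total) = 1082.25 + 401.867 = 1484.12.
True-score variance = 774.697 + 401.867 = 1176.56, so reliability = 0.7928.
Error variance = 1484.12 − 1176.56 = 307.553; SEM = √307.553 = 17.54.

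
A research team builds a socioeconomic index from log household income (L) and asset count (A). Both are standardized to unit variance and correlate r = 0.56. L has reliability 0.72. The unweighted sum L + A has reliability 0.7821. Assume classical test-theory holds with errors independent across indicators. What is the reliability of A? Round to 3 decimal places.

Var(L+A) = 2 + 2·0.56 = 3.120.
True-score variance = ρ_L + ρ_A + 2·0.56, so 0.7821 = (0.72 + ρ_A + 1.12) / 3.120.
ρ_A = 0.7821·3.120 − 0.72 − 1.12 = 0.600.

0.600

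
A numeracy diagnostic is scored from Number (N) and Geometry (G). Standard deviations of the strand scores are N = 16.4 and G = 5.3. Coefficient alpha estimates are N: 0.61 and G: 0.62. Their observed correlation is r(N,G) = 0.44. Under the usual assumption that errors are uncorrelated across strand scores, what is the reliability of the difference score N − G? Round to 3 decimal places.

Var(N−G) = 16.4² + 5.3² − 2·16.4·5.3·0.44 = 297.05 − 76.4896 = 220.56.
Because errors are independent across components, Cov(Tᵢ,Tⱼ) = Cov(Xᵢ,Xⱼ); the off-diagonal part of the true-score variance is the same as above.
True-score variance = [16.4²·0.61 + 5.3²·0.62] − 76.4896 = 181.481 − 76.4896 = 104.992.
Reliability = 104.992 / 220.56 = 0.476.

0.476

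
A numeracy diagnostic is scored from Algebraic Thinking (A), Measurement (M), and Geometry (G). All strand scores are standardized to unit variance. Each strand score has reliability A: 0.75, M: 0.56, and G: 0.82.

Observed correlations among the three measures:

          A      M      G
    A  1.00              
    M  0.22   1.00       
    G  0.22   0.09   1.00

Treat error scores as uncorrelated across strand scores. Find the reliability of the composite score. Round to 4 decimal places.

Var(A+M+G) = 3 + 2·[0.22 + 0.22 + 0.09] = 3 + 1.06 = 4.06.
Because errors are independent across components, Cov(Tᵢ,Tⱼ) = Cov(Xᵢ,Xⱼ); the off-diagonal part of the true-score variance is the same as above.
True-score variance = [0.75 + 0.56 + 0.82] + 1.06 = 2.13 + 1.06 = 3.19.
Reliability = 3.19 / 4.06 = 0.7857.

0.7857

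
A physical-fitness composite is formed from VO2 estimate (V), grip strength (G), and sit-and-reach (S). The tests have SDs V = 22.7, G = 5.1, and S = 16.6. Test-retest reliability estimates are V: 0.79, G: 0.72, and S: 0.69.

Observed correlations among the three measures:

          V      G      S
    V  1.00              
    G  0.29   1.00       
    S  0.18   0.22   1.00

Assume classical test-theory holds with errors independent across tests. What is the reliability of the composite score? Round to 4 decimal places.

Var(V+G+S) = 22.7² + 5.1² + 16.6² + 2·[22.7·5.1·0.29 + 22.7·16.6·0.18 + 5.1·16.6·0.22] = 816.86 + 240.052 = 1056.91.
With uncorrelated errors the cross-covariances are all true-score covariance, so they carry over unchanged; only the diagonal terms shrink to ρᵢσᵢ².
True-score variance = [22.7²·0.79 + 5.1²·0.72 + 16.6²·0.69] + 240.052 = 615.943 + 240.052 = 855.995.
Reliability = 855.995 / 1056.91 = 0.8099.

0.8099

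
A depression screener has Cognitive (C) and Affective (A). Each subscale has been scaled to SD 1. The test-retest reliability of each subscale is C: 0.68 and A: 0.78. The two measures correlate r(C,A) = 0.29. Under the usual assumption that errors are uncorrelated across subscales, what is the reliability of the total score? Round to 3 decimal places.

Var(C+A) = 2 + 2·[0.29] = 2 + 0.58 = 2.58.
Under uncorrelated errors the observed covariances equal the true-score covariances, so only the own-variance terms attenuate.
True-score variance = [0.68 + 0.78] + 0.58 = 1.46 + 0.58 = 2.04.
Reliability = 2.04 / 2.58 = 0.791.

0.791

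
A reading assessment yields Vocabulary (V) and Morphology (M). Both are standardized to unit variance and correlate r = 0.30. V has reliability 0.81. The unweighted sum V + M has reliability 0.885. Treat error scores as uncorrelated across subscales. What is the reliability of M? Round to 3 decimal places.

Var(V+M) = 2 + 2·0.30 = 2.600.
True-score variance = ρ_V + ρ_M + 2·0.30, so 0.885 = (0.81 + ρ_M + 0.60) / 2.600.
ρ_M = 0.885·2.600 − 0.81 − 0.60 = 0.891.

0.891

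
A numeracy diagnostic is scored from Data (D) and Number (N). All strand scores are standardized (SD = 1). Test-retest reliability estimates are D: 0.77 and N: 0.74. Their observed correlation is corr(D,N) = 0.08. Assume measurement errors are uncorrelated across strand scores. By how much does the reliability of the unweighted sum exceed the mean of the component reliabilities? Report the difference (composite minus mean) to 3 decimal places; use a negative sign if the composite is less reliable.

0.018

Var(sum) = 2 + 0.16 = 2.16; true-score variance = 1.51 + 0.16 = 1.67; composite reliability = 0.7731.
Mean component reliability = 0.7550.
Difference = 0.7731 − 0.7550 = 0.018.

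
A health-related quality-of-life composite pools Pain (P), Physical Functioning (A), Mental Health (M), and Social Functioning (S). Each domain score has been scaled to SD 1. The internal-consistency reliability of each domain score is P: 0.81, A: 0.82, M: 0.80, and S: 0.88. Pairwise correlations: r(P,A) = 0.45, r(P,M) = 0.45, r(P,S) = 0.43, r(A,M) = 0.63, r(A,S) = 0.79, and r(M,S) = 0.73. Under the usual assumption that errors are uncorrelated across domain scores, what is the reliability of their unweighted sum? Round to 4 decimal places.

0.9370

Var(P+A+M+S) = 4 + 2·[0.45 + 0.45 + 0.43 + 0.63 + 0.79 + 0.73] = 4 + 6.96 = 10.96.
Because errors are independent across components, Cov(Tᵢ,Tⱼ) = Cov(Xᵢ,Xⱼ); the off-diagonal part of the true-score variance is the same as above.
True-score variance = [0.81 + 0.82 + 0.80 + 0.88] + 6.96 = 3.31 + 6.96 = 10.27.
Reliability = 10.27 / 10.96 = 0.9370.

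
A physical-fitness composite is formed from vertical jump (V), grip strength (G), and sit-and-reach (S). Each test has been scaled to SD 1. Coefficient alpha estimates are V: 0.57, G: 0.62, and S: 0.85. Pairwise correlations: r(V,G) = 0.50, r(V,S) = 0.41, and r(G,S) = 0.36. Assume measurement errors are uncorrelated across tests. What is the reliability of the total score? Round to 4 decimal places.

Var(V+G+S) = 3 + 2·[0.50 + 0.41 + 0.36] = 3 + 2.54 = 5.54.
Under uncorrelated errors the observed covariances equal the true-score covariances, so only the own-variance terms attenuate.
True-score variance = [0.57 + 0.62 + 0.85] + 2.54 = 2.04 + 2.54 = 4.58.
Reliability = 4.58 / 5.54 = 0.8267.

0.8267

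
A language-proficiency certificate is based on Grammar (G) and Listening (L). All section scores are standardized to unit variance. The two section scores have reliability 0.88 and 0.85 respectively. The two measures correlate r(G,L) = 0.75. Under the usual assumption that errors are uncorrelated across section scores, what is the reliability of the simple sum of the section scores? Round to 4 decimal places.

Var(G+L) = 2 + 2·[0.75] = 2 + 1.5 = 3.5.
Under uncorrelated errors the observed covariances equal the true-score covariances, so only the own-variance terms attenuate.
True-score variance = [0.88 + 0.85] + 1.5 = 1.73 + 1.5 = 3.23.
Reliability = 3.23 / 3.5 = 0.9229.

0.9229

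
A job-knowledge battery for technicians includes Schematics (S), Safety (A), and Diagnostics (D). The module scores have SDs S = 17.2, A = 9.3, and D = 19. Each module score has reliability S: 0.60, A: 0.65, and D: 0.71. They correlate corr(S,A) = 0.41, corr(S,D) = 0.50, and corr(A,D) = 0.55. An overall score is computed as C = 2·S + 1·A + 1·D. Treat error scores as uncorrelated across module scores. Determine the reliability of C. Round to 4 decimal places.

Var(C) = 2²·17.2² + 9.3² + 19² + 2·[2·17.2·9.3·0.41 + 2·17.2·19·0.50 + 9.3·19·0.55] = 1630.85 + 1110.3 = 2741.15.
Under uncorrelated errors the observed covariances equal the true-score covariances, so only the own-variance terms attenuate.
True-score variance = [2²·17.2²·0.60 + 9.3²·0.65 + 19²·0.71] + 1110.3 = 1022.54 + 1110.3 = 2132.85.
Reliability = 2132.85 / 2741.15 = 0.7781.

0.7781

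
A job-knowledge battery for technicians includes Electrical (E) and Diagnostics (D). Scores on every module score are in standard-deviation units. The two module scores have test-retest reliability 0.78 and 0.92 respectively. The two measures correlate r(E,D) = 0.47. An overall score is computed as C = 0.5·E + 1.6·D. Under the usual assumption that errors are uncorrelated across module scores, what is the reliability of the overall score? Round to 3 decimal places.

Var(C) = 0.5² + 1.6² + 2·[0.8·0.47] = 2.81 + 0.752 = 3.562.
Because errors are independent across components, Cov(Tᵢ,Tⱼ) = Cov(Xᵢ,Xⱼ); the off-diagonal part of the true-score variance is the same as above.
True-score variance = [0.5²·0.78 + 1.6²·0.92] + 0.752 = 2.5502 + 0.752 = 3.3022.
Reliability = 3.3022 / 3.562 = 0.927.

0.927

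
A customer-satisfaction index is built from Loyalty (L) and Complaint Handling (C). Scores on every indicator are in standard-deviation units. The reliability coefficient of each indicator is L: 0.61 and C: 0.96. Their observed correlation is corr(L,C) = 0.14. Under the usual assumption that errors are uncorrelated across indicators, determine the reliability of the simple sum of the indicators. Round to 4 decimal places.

Var(L+C) = 2 + 2·[0.14] = 2 + 0.28 = 2.28.
Because errors are independent across components, Cov(Tᵢ,Tⱼ) = Cov(Xᵢ,Xⱼ); the off-diagonal part of the true-score variance is the same as above.
True-score variance = [0.61 + 0.96] + 0.28 = 1.57 + 0.28 = 1.85.
Reliability = 1.85 / 2.28 = 0.8114.

0.8114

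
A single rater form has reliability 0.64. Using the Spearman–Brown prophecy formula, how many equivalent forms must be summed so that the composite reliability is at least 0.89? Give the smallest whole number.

k ≥ ρ*(1−ρ₁)/(ρ₁(1−ρ*)) = 0.89·0.36 / (0.64·0.11) = 4.551.
Smallest integer k = 5.

5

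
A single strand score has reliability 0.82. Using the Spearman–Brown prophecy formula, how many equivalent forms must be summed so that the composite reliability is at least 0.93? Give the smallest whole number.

3

k ≥ ρ*(1−ρ₁)/(ρ₁(1−ρ*)) = 0.93·0.18 / (0.82·0.07) = 2.916.
Smallest integer k = 3.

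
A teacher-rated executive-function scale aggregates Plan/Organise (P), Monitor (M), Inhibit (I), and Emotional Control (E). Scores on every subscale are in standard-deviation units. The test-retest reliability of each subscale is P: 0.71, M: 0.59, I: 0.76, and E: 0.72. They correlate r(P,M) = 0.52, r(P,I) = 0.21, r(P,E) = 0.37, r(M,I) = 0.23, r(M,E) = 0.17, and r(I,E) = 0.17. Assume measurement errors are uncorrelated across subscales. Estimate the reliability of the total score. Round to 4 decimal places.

Var(P+M+I+E) = 4 + 2·[0.52 + 0.21 + 0.37 + 0.23 + 0.17 + 0.17] = 4 + 3.34 = 7.34.
Because errors are independent across components, Cov(Tᵢ,Tⱼ) = Cov(Xᵢ,Xⱼ); the off-diagonal part of the true-score variance is the same as above.
True-score variance = [0.71 + 0.59 + 0.76 + 0.72] + 3.34 = 2.78 + 3.34 = 6.12.
Reliability = 6.12 / 7.34 = 0.8338.

0.8338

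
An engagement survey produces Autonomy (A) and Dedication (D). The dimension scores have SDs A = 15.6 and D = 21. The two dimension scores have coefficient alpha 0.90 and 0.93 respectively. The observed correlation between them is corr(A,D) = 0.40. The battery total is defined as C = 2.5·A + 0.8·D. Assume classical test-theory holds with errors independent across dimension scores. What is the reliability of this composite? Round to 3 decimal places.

0.926

Var(C) = 2.5²·15.6² + 0.8²·21² + 2·[2·15.6·21·0.40] = 1803.24 + 524.16 = 2327.4.
Under uncorrelated errors the observed covariances equal the true-score covariances, so only the own-variance terms attenuate.
True-score variance = [2.5²·15.6²·0.90 + 0.8²·21²·0.93] + 524.16 = 1631.38 + 524.16 = 2155.54.
Reliability = 2155.54 / 2327.4 = 0.926.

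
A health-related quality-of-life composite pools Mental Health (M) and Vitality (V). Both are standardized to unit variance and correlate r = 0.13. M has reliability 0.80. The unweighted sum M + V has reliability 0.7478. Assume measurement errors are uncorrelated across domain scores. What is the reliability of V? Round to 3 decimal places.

Var(M+V) = 2 + 2·0.13 = 2.260.
True-score variance = ρ_M + ρ_V + 2·0.13, so 0.7478 = (0.80 + ρ_V + 0.26) / 2.260.
ρ_V = 0.7478·2.260 − 0.80 − 0.26 = 0.630.

0.630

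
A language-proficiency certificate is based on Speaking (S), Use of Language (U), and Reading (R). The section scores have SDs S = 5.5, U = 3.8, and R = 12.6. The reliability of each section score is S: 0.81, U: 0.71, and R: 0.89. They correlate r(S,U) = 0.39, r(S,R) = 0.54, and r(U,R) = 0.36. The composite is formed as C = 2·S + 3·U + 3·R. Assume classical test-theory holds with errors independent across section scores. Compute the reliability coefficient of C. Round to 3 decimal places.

Var(C) = 2²·5.5² + 3²·3.8² + 3²·12.6² + 2·[6·5.5·3.8·0.39 + 6·5.5·12.6·0.54 + 9·3.8·12.6·0.36] = 1679.8 + 857.138 = 2536.94.
Because errors are independent across components, Cov(Tᵢ,Tⱼ) = Cov(Xᵢ,Xⱼ); the off-diagonal part of the true-score variance is the same as above.
True-score variance = [2²·5.5²·0.81 + 3²·3.8²·0.71 + 3²·12.6²·0.89] + 857.138 = 1461.95 + 857.138 = 2319.09.
Reliability = 2319.09 / 2536.94 = 0.914.

0.914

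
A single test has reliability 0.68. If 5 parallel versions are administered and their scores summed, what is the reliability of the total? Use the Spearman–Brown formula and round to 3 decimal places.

ρ_k = kρ / (1 + (k−1)ρ) = 5·0.68 / (1 + 4·0.68) = 3.400 / 3.720 = 0.914.

0.914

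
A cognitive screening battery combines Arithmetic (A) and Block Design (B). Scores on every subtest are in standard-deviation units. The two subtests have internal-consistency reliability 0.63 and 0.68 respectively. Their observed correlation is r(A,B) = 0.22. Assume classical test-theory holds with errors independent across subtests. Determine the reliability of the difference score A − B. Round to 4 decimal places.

Var(A−B) = 1 + 1 − 2·0.22 = 2 − 0.44 = 1.56.
Because errors are independent across components, Cov(Tᵢ,Tⱼ) = Cov(Xᵢ,Xⱼ); the off-diagonal part of the true-score variance is the same as above.
True-score variance = [0.63 + 0.68] − 0.44 = 1.31 − 0.44 = 0.87.
Reliability = 0.87 / 1.56 = 0.5577.

0.5577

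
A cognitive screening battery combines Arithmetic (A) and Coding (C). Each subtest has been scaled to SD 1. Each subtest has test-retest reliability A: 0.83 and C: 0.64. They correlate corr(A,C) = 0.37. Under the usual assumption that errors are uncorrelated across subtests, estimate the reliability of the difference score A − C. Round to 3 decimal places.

0.579

Var(A−C) = 1 + 1 − 2·0.37 = 2 − 0.74 = 1.26.
With uncorrelated errors the cross-covariances are all true-score covariance, so they carry over unchanged; only the diagonal terms shrink to ρᵢσᵢ².
True-score variance = [0.83 + 0.64] − 0.74 = 1.47 − 0.74 = 0.73.
Reliability = 0.73 / 1.26 = 0.579.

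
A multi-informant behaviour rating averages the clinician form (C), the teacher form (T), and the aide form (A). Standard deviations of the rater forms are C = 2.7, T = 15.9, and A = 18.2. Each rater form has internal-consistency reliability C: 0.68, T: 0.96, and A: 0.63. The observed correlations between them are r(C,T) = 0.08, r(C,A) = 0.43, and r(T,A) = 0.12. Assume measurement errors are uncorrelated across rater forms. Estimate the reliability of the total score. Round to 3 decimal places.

0.810

Var(C+T+A) = 2.7² + 15.9² + 18.2² + 2·[2.7·15.9·0.08 + 2.7·18.2·0.43 + 15.9·18.2·0.12] = 591.34 + 118.58 = 709.92.
Because errors are independent across components, Cov(Tᵢ,Tⱼ) = Cov(Xᵢ,Xⱼ); the off-diagonal part of the true-score variance is the same as above.
True-score variance = [2.7²·0.68 + 15.9²·0.96 + 18.2²·0.63] + 118.58 = 456.336 + 118.58 = 574.916.
Reliability = 574.916 / 709.92 = 0.810.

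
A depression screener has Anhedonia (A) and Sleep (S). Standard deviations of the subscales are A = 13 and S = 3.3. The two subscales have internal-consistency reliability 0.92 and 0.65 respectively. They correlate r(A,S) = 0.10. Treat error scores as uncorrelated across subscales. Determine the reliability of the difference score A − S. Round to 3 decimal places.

0.899

Var(A−S) = 13² + 3.3² − 2·13·3.3·0.10 = 179.89 − 8.58 = 171.31.
With uncorrelated errors the cross-covariances are all true-score covariance, so they carry over unchanged; only the diagonal terms shrink to ρᵢσᵢ².
True-score variance = [13²·0.92 + 3.3²·0.65] − 8.58 = 162.559 − 8.58 = 153.978.
Reliability = 153.978 / 171.31 = 0.899.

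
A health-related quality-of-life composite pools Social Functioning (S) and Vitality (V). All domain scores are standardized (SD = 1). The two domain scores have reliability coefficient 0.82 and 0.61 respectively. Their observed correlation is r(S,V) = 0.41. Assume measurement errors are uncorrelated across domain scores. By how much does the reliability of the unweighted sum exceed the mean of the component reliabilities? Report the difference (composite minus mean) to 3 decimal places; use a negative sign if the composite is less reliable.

Var(sum) = 2 + 0.82 = 2.82; true-score variance = 1.43 + 0.82 = 2.25; composite reliability = 0.7979.
Mean component reliability = 0.7150.
Difference = 0.7979 − 0.7150 = 0.083.

0.083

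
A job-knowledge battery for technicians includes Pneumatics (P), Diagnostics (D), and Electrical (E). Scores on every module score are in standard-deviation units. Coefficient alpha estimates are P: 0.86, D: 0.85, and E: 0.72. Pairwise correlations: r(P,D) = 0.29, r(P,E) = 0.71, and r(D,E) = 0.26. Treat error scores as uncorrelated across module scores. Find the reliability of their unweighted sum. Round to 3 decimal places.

Var(P+D+E) = 3 + 2·[0.29 + 0.71 + 0.26] = 3 + 2.52 = 5.52.
Because errors are independent across components, Cov(Tᵢ,Tⱼ) = Cov(Xᵢ,Xⱼ); the off-diagonal part of the true-score variance is the same as above.
True-score variance = [0.86 + 0.85 + 0.72] + 2.52 = 2.43 + 2.52 = 4.95.
Reliability = 4.95 / 5.52 = 0.897.

0.897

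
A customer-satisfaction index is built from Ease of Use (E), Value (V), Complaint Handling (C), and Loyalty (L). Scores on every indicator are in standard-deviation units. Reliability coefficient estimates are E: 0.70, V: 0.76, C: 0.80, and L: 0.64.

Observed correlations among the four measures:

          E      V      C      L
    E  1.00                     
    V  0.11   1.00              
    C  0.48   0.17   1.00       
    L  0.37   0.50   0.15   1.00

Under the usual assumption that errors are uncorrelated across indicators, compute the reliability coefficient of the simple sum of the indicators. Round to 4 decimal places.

Var(E+V+C+L) = 4 + 2·[0.11 + 0.48 + 0.37 + 0.17 + 0.50 + 0.15] = 4 + 3.56 = 7.56.
With uncorrelated errors the cross-covariances are all true-score covariance, so they carry over unchanged; only the diagonal terms shrink to ρᵢσᵢ².
True-score variance = [0.70 + 0.76 + 0.80 + 0.64] + 3.56 = 2.9 + 3.56 = 6.46.
Reliability = 6.46 / 7.56 = 0.8545.

0.8545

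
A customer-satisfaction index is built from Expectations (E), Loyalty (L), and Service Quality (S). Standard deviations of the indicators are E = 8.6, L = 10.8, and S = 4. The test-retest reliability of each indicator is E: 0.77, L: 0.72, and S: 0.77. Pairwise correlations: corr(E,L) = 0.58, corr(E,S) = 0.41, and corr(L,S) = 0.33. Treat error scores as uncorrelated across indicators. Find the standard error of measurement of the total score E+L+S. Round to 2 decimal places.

7.30

Var(total) = 206.6 + 164.461 = 371.061.
True-score variance = 153.25 + 164.461 = 317.711, so reliability = 0.8562.
Error variance = 371.061 − 317.711 = 53.35; SEM = √53.35 = 7.30.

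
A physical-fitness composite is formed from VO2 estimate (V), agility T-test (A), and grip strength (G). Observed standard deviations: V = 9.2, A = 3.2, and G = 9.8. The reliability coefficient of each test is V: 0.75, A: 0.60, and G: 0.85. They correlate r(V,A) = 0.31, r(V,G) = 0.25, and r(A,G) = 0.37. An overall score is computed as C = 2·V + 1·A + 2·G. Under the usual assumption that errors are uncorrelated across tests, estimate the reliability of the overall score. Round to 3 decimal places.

Var(C) = 2²·9.2² + 3.2² + 2²·9.8² + 2·[2·9.2·3.2·0.31 + 4·9.2·9.8·0.25 + 2·3.2·9.8·0.37] = 732.96 + 263.238 = 996.198.
With uncorrelated errors the cross-covariances are all true-score covariance, so they carry over unchanged; only the diagonal terms shrink to ρᵢσᵢ².
True-score variance = [2²·9.2²·0.75 + 3.2²·0.60 + 2²·9.8²·0.85] + 263.238 = 586.6 + 263.238 = 849.838.
Reliability = 849.838 / 996.198 = 0.853.

0.853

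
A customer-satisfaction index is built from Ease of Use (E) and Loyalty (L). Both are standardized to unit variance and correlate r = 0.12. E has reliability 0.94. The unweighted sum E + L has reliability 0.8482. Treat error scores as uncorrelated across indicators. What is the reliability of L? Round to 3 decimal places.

0.720

Var(E+L) = 2 + 2·0.12 = 2.240.
True-score variance = ρ_E + ρ_L + 2·0.12, so 0.8482 = (0.94 + ρ_L + 0.24) / 2.240.
ρ_L = 0.8482·2.240 − 0.94 − 0.24 = 0.720.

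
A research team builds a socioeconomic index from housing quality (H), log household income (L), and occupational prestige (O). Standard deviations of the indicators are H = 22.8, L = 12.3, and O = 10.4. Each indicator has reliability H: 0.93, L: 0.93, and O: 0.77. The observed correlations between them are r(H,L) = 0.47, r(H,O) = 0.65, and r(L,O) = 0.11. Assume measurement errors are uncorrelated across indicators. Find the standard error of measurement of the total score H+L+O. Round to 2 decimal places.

8.48

Var(total) = 779.29 + 600.012 = 1379.3.
True-score variance = 707.434 + 600.012 = 1307.45, so reliability = 0.9479.
Error variance = 1379.3 − 1307.45 = 71.8559; SEM = √71.8559 = 8.48.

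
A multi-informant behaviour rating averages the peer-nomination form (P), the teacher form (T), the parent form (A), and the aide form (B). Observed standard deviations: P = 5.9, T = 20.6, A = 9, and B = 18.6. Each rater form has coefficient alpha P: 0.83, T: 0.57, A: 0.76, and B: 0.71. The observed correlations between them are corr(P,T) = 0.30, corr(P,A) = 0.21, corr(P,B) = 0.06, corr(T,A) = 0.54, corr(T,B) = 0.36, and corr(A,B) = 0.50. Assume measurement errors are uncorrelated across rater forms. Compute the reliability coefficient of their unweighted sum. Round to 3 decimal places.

0.812

Var(P+T+A+B) = 5.9² + 20.6² + 9² + 18.6² + 2·[5.9·20.6·0.30 + 5.9·9·0.21 + 5.9·18.6·0.06 + 20.6·9·0.54 + 20.6·18.6·0.36 + 9·18.6·0.50] = 886.13 + 751.902 = 1638.03.
With uncorrelated errors the cross-covariances are all true-score covariance, so they carry over unchanged; only the diagonal terms shrink to ρᵢσᵢ².
True-score variance = [5.9²·0.83 + 20.6²·0.57 + 9²·0.76 + 18.6²·0.71] + 751.902 = 577.969 + 751.902 = 1329.87.
Reliability = 1329.87 / 1638.03 = 0.812.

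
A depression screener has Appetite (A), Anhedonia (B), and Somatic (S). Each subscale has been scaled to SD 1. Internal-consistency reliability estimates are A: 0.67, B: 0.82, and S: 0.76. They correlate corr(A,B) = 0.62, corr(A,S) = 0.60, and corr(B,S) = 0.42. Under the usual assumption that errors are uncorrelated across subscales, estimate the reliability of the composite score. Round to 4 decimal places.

0.8806

Var(A+B+S) = 3 + 2·[0.62 + 0.60 + 0.42] = 3 + 3.28 = 6.28.
With uncorrelated errors the cross-covariances are all true-score covariance, so they carry over unchanged; only the diagonal terms shrink to ρᵢσᵢ².
True-score variance = [0.67 + 0.82 + 0.76] + 3.28 = 2.25 + 3.28 = 5.53.
Reliability = 5.53 / 6.28 = 0.8806.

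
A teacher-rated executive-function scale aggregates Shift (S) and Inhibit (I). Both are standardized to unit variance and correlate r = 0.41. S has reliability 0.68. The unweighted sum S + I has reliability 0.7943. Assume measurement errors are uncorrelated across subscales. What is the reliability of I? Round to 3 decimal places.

Var(S+I) = 2 + 2·0.41 = 2.820.
True-score variance = ρ_S + ρ_I + 2·0.41, so 0.7943 = (0.68 + ρ_I + 0.82) / 2.820.
ρ_I = 0.7943·2.820 − 0.68 − 0.82 = 0.740.

0.740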